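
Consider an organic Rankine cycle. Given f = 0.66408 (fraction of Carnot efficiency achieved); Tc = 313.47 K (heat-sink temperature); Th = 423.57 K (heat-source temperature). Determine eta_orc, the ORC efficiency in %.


eta_orc = (1 - Tc/Th) * f * 100
eta_orc = (1 - 313.47/423.57) * 0.66408 * 100
eta_orc = 17.262 %


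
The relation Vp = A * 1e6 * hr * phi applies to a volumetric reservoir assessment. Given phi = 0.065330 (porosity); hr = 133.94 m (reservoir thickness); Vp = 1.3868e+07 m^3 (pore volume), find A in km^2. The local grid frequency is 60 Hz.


A = Vp / (1e6 * hr * phi)
A = 1.3868e+07 / (1e6 * 133.94 * 0.065330)
A = 1.5849 km^2


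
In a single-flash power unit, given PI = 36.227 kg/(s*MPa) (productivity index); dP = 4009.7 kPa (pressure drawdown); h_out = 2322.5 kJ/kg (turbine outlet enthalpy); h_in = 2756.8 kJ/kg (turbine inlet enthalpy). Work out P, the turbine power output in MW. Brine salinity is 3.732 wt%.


Step 1: mdot = PI * dP / 1000 = 36.227 * 4009.7 / 1000 = 145.2594 kg/s
Step 2: P = mdot*(h_in - h_out)/1000 = 145.2594*(2756.8 - 2322.5)/1000 = 63.086 MW
P = 63.086 MW


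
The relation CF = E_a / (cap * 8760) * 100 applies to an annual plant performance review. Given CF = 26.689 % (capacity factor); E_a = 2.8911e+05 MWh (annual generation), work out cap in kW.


cap = E_a / (CF/100 * 8760)
cap = 2.8911e+05 / (26.689/100 * 8760)
cap = 123.6593 MW
Convert: 123.6593 MW * 1000.0 = 1.2366e+05 kW
cap = 1.2366e+05 kW


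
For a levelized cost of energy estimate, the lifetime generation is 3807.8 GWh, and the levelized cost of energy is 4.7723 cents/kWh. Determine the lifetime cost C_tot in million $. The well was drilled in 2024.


C_tot = LCOE / 100 * E_tot
C_tot = 4.7723 / 100 * 3807.8
C_tot = 181.72 million $


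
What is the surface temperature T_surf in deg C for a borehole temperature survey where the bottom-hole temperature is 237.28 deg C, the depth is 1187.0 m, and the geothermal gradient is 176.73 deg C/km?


T_surf = T_d - grad * d / 1000
T_surf = 237.28 - 176.73 * 1187.0 / 1000
T_surf = 27.501 deg C


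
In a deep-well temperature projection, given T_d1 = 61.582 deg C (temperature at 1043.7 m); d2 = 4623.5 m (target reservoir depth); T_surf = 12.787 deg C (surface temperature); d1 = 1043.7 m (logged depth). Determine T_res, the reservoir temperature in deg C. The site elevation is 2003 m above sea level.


Step 1: grad = (T_d1 - T_surf)/d1 * 1000 = (61.582 - 12.787)/1043.7 * 1000 = 46.75194 deg C/km
Step 2: T_res = T_surf + grad*d2/1000 = 12.787 + 46.75194*4623.5/1000 = 228.94 deg C
T_res = 228.94 deg C


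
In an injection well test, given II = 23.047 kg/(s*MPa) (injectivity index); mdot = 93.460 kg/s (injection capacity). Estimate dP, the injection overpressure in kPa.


dP = mdot * 1000 / II
dP = 93.460 * 1000 / 23.047
dP = 4055.2 kPa


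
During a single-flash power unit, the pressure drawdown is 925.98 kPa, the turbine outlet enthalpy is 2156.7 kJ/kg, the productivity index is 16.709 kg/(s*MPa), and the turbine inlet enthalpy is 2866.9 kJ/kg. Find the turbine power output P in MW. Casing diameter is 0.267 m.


Step 1: mdot = PI * dP / 1000 = 16.709 * 925.98 / 1000 = 15.47220 kg/s
Step 2: P = mdot*(h_in - h_out)/1000 = 15.47220*(2866.9 - 2156.7)/1000 = 10.988 MW
P = 10.988 MW


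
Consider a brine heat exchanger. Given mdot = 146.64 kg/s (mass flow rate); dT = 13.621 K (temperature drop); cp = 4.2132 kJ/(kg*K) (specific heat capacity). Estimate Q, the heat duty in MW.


Q = mdot * cp * dT / 1000
Q = 146.64 * 4.2132 * 13.621 / 1000
Q = 8.4154 MW


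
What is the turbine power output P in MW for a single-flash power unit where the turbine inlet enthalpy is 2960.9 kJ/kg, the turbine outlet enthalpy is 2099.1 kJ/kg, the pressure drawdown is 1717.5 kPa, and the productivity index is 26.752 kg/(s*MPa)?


Step 1: mdot = PI * dP / 1000 = 26.752 * 1717.5 / 1000 = 45.94656 kg/s
Step 2: P = mdot*(h_in - h_out)/1000 = 45.94656*(2960.9 - 2099.1)/1000 = 39.597 MW
P = 39.597 MW


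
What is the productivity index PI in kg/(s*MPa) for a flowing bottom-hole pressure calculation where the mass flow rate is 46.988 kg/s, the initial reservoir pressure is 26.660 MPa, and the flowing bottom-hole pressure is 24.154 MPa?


PI = mdot / (P_i - P_wf)
PI = 46.988 / (26.660 - 24.154)
PI = 18.750 kg/(s*MPa)


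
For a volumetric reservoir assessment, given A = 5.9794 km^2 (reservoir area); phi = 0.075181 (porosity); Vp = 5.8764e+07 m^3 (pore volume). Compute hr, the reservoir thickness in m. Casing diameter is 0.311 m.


hr = Vp / (A * 1e6 * phi)
hr = 5.8764e+07 / (5.9794 * 1e6 * 0.075181)
hr = 130.72 m


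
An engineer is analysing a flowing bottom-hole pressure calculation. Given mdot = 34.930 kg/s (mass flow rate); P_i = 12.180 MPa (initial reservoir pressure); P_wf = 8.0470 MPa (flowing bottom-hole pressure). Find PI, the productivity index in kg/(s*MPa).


PI = mdot / (P_i - P_wf)
PI = 34.930 / (12.180 - 8.0470)
PI = 8.4515 kg/(s*MPa)


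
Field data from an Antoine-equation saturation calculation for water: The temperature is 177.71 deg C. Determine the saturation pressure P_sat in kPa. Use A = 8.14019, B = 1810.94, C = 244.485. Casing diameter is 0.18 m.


P_sat = 10^(A - B/(C + T)) / 760 * 0.101325
P_sat = 10^(8.14019 - 1810.94/(244.485 + 177.71)) / 760 * 0.101325
P_sat = 0.9456884 MPa
Convert: 0.9456884 MPa * 1000.0 = 945.69 kPa
P_sat = 945.69 kPa


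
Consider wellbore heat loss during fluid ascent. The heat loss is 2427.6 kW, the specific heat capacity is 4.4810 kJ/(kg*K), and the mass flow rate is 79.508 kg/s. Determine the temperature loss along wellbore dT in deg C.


dT = Q_loss / (mdot * cp)
dT = 2427.6 / (79.508 * 4.4810)
dT = 6.813831 K
Convert (temperature difference, 1 K = 1 deg C): 6.813831 K = 6.813831 deg C
dT = 6.8138 deg C


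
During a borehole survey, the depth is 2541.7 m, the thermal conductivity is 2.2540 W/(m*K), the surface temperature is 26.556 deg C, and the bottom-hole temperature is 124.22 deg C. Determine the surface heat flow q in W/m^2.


Step 1: grad = (T_d - T_surf)/d * 1000 = (124.22 - 26.556)/2541.7 * 1000 = 38.42468 deg C/km
Step 2: q = k * grad / 1000 = 2.254 * 38.42468 / 1000 = 0.086609 W/m^2
q = 0.086609 W/m^2


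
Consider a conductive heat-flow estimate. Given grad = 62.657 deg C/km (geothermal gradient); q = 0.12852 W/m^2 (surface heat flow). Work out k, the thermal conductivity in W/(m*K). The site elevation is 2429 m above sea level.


k = q * 1000 / grad
k = 0.12852 * 1000 / 62.657
k = 2.0512 W/(m*K)


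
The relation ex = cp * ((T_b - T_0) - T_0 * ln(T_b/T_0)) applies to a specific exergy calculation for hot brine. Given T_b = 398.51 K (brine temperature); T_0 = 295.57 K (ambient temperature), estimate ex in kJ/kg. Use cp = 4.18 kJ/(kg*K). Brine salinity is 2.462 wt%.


ex = cp * ((T_b - T_0) - T_0 * ln(T_b/T_0))
ex = 4.18 * ((398.51 - 295.57) - 295.57 * ln(398.51/295.57))
ex = 61.094 kJ/kg


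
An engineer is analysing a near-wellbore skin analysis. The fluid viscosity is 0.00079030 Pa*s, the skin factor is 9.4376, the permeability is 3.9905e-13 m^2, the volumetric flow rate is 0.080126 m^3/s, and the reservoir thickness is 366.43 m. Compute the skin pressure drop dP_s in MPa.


dP_s = S * q * mu / (2*pi*k*hr) / 1000
dP_s = 9.4376 * 0.080126 * 0.00079030 / (2*pi*3.9905e-13*366.43) / 1000
dP_s = 650.4723 kPa
Convert: 650.4723 kPa * 0.001 = 0.65047 MPa
dP_s = 0.65047 MPa


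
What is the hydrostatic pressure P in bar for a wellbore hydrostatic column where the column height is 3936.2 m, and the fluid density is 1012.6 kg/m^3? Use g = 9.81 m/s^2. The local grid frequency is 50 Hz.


P = rho * g * h / 1e6
P = 1012.6 * 9.81 * 3936.2 / 1e6
P = 39.10066 MPa
Convert: 39.10066 MPa * 10.0 = 391.01 bar
P = 391.01 bar


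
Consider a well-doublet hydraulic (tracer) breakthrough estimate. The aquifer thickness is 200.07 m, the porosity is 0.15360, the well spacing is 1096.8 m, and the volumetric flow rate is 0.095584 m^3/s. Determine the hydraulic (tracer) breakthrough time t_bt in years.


t_bt = pi * hr * phi * L^2 / (3 * Qv) / (365.25*86400)
t_bt = pi * 200.07 * 0.15360 * 1096.8^2 / (3 * 0.095584) / (365.25*86400)
t_bt = 12.834 years


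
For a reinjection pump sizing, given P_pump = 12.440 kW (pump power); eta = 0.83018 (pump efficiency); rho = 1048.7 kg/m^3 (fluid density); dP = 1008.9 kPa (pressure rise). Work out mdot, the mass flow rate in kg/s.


mdot = P_pump * rho * eta / dP
mdot = 12.440 * 1048.7 * 0.83018 / 1008.9
mdot = 10.735 kg/s


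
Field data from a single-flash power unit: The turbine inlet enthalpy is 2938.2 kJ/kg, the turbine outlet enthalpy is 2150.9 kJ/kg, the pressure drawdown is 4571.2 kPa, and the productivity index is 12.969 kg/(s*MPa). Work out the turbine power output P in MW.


Step 1: mdot = PI * dP / 1000 = 12.969 * 4571.2 / 1000 = 59.28389 kg/s
Step 2: P = mdot*(h_in - h_out)/1000 = 59.28389*(2938.2 - 2150.9)/1000 = 46.674 MW
P = 46.674 MW


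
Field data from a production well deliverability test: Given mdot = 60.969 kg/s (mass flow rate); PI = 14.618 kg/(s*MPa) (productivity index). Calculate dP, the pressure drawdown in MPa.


dP = mdot * 1000 / PI
dP = 60.969 * 1000 / 14.618
dP = 4170.817 kPa
Convert: 4170.817 kPa * 0.001 = 4.1708 MPa
dP = 4.1708 MPa


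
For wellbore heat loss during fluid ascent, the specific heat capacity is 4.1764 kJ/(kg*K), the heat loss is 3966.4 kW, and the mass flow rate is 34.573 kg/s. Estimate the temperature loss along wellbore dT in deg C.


dT = Q_loss / (mdot * cp)
dT = 3966.4 / (34.573 * 4.1764)
dT = 27.46992 K
Convert (temperature difference, 1 K = 1 deg C): 27.46992 K = 27.46992 deg C
dT = 27.470 deg C


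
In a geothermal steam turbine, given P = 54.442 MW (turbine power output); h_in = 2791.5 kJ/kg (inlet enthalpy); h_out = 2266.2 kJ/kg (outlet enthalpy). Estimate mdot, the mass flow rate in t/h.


mdot = P * 1000 / (h_in - h_out)
mdot = 54.442 * 1000 / (2791.5 - 2266.2)
mdot = 103.6398 kg/s
Convert: 103.6398 kg/s * 3.6 = 373.10 t/h
mdot = 373.10 t/h


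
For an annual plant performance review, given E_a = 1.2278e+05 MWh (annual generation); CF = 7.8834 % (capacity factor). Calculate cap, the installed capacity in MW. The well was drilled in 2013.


cap = E_a / (CF/100 * 8760)
cap = 1.2278e+05 / (7.8834/100 * 8760)
cap = 177.79 MW


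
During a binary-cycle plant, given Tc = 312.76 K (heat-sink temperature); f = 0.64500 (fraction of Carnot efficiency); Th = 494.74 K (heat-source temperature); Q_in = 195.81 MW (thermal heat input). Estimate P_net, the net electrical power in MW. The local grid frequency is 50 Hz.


Step 1: eta = (1 - Tc/Th)*f = (1 - 312.76/494.74)*0.645 = 0.2372501
Step 2: P_net = eta * Q_in = 0.2372501 * 195.81 = 46.456 MW
P_net = 46.456 MW


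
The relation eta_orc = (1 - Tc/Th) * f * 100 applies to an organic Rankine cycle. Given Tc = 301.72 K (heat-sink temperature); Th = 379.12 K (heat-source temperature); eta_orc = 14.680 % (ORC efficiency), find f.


f = (eta_orc/100) / (1 - Tc/Th)
f = (14.680/100) / (1 - 301.72/379.12)
f = 0.71905


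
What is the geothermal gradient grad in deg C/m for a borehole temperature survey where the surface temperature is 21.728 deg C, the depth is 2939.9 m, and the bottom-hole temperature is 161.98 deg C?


grad = (T_d - T_surf) / d * 1000
grad = (161.98 - 21.728) / 2939.9 * 1000
grad = 47.70638 deg C/km
Convert: 47.70638 deg C/km * 0.001 = 0.047706 deg C/m
grad = 0.047706 deg C/m


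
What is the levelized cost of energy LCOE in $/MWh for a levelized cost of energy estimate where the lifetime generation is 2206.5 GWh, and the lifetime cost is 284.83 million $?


LCOE = C_tot / E_tot * 100
LCOE = 284.83 / 2206.5 * 100
LCOE = 12.90868 cents/kWh
Convert: 12.90868 cents/kWh * 10.0 = 129.09 $/MWh
LCOE = 129.09 $/MWh


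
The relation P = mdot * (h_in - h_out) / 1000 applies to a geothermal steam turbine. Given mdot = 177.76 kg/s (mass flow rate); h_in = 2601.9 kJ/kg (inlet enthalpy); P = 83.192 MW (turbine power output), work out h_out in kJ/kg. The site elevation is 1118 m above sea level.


h_out = h_in - P * 1000 / mdot
h_out = 2601.9 - 83.192 * 1000 / 177.76
h_out = 2133.9 kJ/kg


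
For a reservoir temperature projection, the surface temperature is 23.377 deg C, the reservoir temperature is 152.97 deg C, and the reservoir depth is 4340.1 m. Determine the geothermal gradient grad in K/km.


grad = (T_res - T_surf) / d * 1000
grad = (152.97 - 23.377) / 4340.1 * 1000
grad = 29.85945 deg C/km
Convert: 29.85945 deg C/km * 1.0 = 29.859 K/km
grad = 29.859 K/km


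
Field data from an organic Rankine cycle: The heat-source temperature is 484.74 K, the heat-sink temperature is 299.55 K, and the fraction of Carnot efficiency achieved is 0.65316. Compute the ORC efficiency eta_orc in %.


eta_orc = (1 - Tc/Th) * f * 100
eta_orc = (1 - 299.55/484.74) * 0.65316 * 100
eta_orc = 24.953 %


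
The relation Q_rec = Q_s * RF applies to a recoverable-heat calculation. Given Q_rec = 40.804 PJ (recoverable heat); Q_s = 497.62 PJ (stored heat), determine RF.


RF = Q_rec / Q_s
RF = 40.804 / 497.62
RF = 0.081998


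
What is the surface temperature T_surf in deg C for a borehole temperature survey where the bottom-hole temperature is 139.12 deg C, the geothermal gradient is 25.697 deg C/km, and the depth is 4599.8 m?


T_surf = T_d - grad * d / 1000
T_surf = 139.12 - 25.697 * 4599.8 / 1000
T_surf = 20.919 deg C


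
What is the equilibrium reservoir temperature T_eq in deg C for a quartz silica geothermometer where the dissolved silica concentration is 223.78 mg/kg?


T_eq = 1309 / (5.19 - log10(SiO2)) - 273.15
T_eq = 1309 / (5.19 - log10(223.78)) - 273.15
T_eq = 187.74 deg C


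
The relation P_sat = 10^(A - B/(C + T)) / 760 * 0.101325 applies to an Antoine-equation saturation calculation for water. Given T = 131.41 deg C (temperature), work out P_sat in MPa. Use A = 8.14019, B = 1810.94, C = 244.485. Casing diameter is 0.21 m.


P_sat = 10^(A - B/(C + T)) / 760 * 0.101325
P_sat = 10^(8.14019 - 1810.94/(244.485 + 131.41)) / 760 * 0.101325
P_sat = 0.28017 MPa


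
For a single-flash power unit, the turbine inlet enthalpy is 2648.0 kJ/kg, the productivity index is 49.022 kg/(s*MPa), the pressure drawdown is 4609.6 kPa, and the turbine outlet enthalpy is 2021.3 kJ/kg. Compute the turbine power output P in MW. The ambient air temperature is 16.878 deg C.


Step 1: mdot = PI * dP / 1000 = 49.022 * 4609.6 / 1000 = 225.9718 kg/s
Step 2: P = mdot*(h_in - h_out)/1000 = 225.9718*(2648.0 - 2021.3)/1000 = 141.62 MW
P = 141.62 MW


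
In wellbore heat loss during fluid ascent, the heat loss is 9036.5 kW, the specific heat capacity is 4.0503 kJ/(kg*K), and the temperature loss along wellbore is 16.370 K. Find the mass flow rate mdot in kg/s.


mdot = Q_loss / (cp * dT)
mdot = 9036.5 / (4.0503 * 16.370)
mdot = 136.29 kg/s


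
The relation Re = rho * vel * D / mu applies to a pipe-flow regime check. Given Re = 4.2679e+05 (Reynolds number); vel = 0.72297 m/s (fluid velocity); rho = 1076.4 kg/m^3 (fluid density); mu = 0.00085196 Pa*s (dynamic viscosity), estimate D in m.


D = Re * mu / (rho * vel)
D = 4.2679e+05 * 0.00085196 / (1076.4 * 0.72297)
D = 0.46724 m


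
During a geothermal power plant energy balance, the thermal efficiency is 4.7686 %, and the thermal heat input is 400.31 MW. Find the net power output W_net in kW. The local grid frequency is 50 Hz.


W_net = eta / 100 * Q_in
W_net = 4.7686 / 100 * 400.31
W_net = 19.08918 MW
Convert: 19.08918 MW * 1000.0 = 19089 kW
W_net = 19089 kW


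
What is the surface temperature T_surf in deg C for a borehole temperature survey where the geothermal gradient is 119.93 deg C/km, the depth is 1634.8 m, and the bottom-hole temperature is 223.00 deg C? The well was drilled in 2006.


T_surf = T_d - grad * d / 1000
T_surf = 223.00 - 119.93 * 1634.8 / 1000
T_surf = 26.938 deg C


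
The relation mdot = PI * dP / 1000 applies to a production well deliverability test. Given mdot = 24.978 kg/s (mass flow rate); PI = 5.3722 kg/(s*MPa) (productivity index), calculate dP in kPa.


dP = mdot * 1000 / PI
dP = 24.978 * 1000 / 5.3722
dP = 4649.5 kPa


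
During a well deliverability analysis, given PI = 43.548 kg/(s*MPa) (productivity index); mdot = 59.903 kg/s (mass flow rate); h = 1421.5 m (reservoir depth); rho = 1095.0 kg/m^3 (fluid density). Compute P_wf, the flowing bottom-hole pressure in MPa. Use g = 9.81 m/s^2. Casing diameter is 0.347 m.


Step 1: P_i = rho*g*h/1e6 = 1095.0*9.81*1421.5/1e6 = 15.26968 MPa
Step 2: P_wf = P_i - mdot/PI = 15.26968 - 59.903/43.548 = 13.894 MPa
P_wf = 13.894 MPa


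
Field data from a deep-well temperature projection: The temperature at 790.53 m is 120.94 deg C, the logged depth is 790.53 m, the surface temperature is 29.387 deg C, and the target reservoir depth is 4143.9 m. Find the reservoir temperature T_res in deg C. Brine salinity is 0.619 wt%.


Step 1: grad = (T_d1 - T_surf)/d1 * 1000 = (120.94 - 29.387)/790.53 * 1000 = 115.8122 deg C/km
Step 2: T_res = T_surf + grad*d2/1000 = 29.387 + 115.8122*4143.9/1000 = 509.30 deg C
T_res = 509.30 deg C


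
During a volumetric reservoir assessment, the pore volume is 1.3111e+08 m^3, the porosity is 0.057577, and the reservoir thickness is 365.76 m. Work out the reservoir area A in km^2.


A = Vp / (1e6 * hr * phi)
A = 1.3111e+08 / (1e6 * 365.76 * 0.057577)
A = 6.2257 km^2


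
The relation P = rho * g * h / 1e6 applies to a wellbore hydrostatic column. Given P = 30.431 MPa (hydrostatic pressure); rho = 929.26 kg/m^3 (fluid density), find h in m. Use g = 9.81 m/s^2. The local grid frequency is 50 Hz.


h = P * 1e6 / (g * rho)
h = 30.431 * 1e6 / (9.81 * 929.26)
h = 3338.2 m


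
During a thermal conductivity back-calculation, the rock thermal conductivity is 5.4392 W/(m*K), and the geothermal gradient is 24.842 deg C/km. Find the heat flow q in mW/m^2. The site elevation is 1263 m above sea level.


q = k * grad / 1000
q = 5.4392 * 24.842 / 1000
q = 0.1351206 W/m^2
Convert: 0.1351206 W/m^2 * 1000.0 = 135.12 mW/m^2
q = 135.12 mW/m^2


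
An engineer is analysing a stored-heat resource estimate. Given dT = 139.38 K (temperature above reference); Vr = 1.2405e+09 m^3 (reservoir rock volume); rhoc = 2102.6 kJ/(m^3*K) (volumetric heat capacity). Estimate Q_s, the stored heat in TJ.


Q_s = Vr * rhoc * dT / 1e12
Q_s = 1.2405e+09 * 2102.6 * 139.38 / 1e12
Q_s = 363.5414 PJ
Convert: 363.5414 PJ * 1000.0 = 3.6354e+05 TJ
Q_s = 3.6354e+05 TJ


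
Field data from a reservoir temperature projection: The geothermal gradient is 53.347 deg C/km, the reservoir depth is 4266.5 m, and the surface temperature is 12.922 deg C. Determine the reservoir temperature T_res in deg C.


T_res = T_surf + grad * d / 1000
T_res = 12.922 + 53.347 * 4266.5 / 1000
T_res = 240.53 deg C


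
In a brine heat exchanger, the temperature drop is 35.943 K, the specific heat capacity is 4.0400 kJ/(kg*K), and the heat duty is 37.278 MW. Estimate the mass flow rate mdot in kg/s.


mdot = Q * 1000 / (cp * dT)
mdot = 37.278 * 1000 / (4.0400 * 35.943)
mdot = 256.72 kg/s


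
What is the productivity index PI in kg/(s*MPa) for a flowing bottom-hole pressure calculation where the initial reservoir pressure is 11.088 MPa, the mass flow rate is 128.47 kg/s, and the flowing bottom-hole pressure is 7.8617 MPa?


PI = mdot / (P_i - P_wf)
PI = 128.47 / (11.088 - 7.8617)
PI = 39.820 kg/(s*MPa)


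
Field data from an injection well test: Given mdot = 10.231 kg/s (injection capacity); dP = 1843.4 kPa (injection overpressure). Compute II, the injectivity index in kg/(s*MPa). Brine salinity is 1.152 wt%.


II = mdot * 1000 / dP
II = 10.231 * 1000 / 1843.4
II = 5.5501 kg/(s*MPa)


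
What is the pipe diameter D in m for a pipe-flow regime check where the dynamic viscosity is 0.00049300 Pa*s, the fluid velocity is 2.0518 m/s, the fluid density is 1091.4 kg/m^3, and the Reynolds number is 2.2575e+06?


D = Re * mu / (rho * vel)
D = 2.2575e+06 * 0.00049300 / (1091.4 * 2.0518)
D = 0.49700 m


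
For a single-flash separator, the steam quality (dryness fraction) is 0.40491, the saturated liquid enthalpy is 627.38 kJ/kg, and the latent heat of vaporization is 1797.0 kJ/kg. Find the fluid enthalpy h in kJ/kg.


h = hf + x * hfg
h = 627.38 + 0.40491 * 1797.0
h = 1355.0 kJ/kg


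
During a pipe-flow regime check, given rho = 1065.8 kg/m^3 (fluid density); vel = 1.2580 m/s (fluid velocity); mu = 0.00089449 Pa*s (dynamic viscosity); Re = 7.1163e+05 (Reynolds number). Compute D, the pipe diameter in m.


D = Re * mu / (rho * vel)
D = 7.1163e+05 * 0.00089449 / (1065.8 * 1.2580)
D = 0.47476 m


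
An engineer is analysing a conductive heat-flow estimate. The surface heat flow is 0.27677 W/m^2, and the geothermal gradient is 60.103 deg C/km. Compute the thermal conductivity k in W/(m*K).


k = q * 1000 / grad
k = 0.27677 * 1000 / 60.103
k = 4.6049 W/(m*K)


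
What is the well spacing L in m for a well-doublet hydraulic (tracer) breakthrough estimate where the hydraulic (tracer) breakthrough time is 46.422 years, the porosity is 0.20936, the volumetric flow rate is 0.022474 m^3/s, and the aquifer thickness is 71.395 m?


L = sqrt(t_bt*365.25*86400*3*Qv / (pi*hr*phi))
L = sqrt(46.422*365.25*86400*3*0.022474 / (pi*71.395*0.20936))
L = 1450.3 m


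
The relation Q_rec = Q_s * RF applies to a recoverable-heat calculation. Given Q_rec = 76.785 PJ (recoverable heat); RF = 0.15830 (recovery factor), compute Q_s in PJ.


Q_s = Q_rec / RF
Q_s = 76.785 / 0.15830
Q_s = 485.06 PJ


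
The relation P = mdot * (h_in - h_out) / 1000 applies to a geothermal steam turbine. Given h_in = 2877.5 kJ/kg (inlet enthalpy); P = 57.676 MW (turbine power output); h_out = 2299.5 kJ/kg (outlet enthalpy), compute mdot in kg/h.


mdot = P * 1000 / (h_in - h_out)
mdot = 57.676 * 1000 / (2877.5 - 2299.5)
mdot = 99.78547 kg/s
Convert: 99.78547 kg/s * 3600.0 = 3.5923e+05 kg/h
mdot = 3.5923e+05 kg/h


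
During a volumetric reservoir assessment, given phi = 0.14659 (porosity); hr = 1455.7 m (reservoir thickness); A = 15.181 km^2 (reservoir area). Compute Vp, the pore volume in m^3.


Vp = A * 1e6 * hr * phi
Vp = 15.181 * 1e6 * 1455.7 * 0.14659
Vp = 3.2395e+09 m^3


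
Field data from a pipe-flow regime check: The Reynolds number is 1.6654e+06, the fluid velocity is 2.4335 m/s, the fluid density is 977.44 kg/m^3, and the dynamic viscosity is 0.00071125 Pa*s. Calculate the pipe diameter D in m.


D = Re * mu / (rho * vel)
D = 1.6654e+06 * 0.00071125 / (977.44 * 2.4335)
D = 0.49799 m


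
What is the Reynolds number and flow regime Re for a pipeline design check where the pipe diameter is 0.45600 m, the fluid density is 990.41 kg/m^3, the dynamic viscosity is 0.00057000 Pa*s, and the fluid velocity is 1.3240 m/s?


Step 1: Re = rho*vel*D/mu = 990.41*1.324*0.456/0.00057 = 1.0490e+06
Step 2: Re = 1.0490e+06 > 4000, so flow is turbulent.
Re = 1.0490e+06 (turbulent)


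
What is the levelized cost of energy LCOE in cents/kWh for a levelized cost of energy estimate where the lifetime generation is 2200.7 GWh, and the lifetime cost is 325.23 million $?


LCOE = C_tot / E_tot * 100
LCOE = 325.23 / 2200.7 * 100
LCOE = 14.778 cents/kWh


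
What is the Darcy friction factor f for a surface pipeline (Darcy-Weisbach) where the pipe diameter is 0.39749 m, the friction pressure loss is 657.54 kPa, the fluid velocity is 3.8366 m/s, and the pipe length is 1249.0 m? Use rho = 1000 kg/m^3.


f = dP*1000 / ((L/D)*(rho*vel^2/2))
f = 657.54*1000 / ((1249.0/0.39749)*(1000*3.8366^2/2))
f = 0.028433


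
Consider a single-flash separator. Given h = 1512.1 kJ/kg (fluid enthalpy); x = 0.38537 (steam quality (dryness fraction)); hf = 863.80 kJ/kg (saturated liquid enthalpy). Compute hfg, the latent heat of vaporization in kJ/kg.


hfg = (h - hf) / x
hfg = (1512.1 - 863.80) / 0.38537
hfg = 1682.3 kJ/kg


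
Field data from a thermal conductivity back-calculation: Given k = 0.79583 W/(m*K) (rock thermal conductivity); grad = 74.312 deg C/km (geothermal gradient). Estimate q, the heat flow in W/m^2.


q = k * grad / 1000
q = 0.79583 * 74.312 / 1000
q = 0.059140 W/m^2


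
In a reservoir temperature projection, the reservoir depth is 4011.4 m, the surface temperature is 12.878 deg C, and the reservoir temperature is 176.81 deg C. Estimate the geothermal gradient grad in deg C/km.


grad = (T_res - T_surf) / d * 1000
grad = (176.81 - 12.878) / 4011.4 * 1000
grad = 40.867 deg C/km


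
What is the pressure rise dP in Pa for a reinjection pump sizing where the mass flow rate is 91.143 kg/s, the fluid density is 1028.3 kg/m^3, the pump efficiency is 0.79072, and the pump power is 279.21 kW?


dP = P_pump * rho * eta / mdot
dP = 279.21 * 1028.3 * 0.79072 / 91.143
dP = 2490.865 kPa
Convert: 2490.865 kPa * 1000.0 = 2.4909e+06 Pa
dP = 2.4909e+06 Pa


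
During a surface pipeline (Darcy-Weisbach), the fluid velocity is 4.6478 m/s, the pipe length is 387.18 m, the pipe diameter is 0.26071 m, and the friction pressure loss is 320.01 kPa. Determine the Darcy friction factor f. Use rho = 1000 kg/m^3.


f = dP*1000 / ((L/D)*(rho*vel^2/2))
f = 320.01*1000 / ((387.18/0.26071)*(1000*4.6478^2/2))
f = 0.019950


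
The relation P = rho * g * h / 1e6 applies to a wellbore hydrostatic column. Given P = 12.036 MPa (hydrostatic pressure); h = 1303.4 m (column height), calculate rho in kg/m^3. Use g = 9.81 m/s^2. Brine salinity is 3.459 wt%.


rho = P * 1e6 / (g * h)
rho = 12.036 * 1e6 / (9.81 * 1303.4)
rho = 941.32 kg/m^3


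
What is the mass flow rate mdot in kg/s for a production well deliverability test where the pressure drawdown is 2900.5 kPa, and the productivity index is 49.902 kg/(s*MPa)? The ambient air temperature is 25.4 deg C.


mdot = PI * dP / 1000
mdot = 49.902 * 2900.5 / 1000
mdot = 144.74 kg/s


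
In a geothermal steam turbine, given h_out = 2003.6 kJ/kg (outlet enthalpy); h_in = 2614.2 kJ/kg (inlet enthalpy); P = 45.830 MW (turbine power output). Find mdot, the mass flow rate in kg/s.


mdot = P * 1000 / (h_in - h_out)
mdot = 45.830 * 1000 / (2614.2 - 2003.6)
mdot = 75.057 kg/s


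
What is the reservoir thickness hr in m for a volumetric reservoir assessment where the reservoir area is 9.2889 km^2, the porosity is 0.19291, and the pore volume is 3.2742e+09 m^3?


hr = Vp / (A * 1e6 * phi)
hr = 3.2742e+09 / (9.2889 * 1e6 * 0.19291)
hr = 1827.2 m


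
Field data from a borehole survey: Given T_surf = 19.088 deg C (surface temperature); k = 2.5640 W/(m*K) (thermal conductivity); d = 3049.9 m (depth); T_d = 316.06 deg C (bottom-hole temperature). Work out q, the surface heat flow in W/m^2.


Step 1: grad = (T_d - T_surf)/d * 1000 = (316.06 - 19.088)/3049.9 * 1000 = 97.37106 deg C/km
Step 2: q = k * grad / 1000 = 2.564 * 97.37106 / 1000 = 0.24966 W/m^2
q = 0.24966 W/m^2


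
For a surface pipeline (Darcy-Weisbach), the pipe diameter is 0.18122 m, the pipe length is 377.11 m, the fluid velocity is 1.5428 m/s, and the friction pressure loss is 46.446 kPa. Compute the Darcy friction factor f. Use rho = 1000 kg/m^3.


f = dP*1000 / ((L/D)*(rho*vel^2/2))
f = 46.446*1000 / ((377.11/0.18122)*(1000*1.5428^2/2))
f = 0.018754


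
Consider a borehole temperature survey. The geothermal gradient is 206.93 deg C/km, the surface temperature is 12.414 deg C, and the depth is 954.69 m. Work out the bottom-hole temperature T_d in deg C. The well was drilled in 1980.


T_d = T_surf + grad * d / 1000
T_d = 12.414 + 206.93 * 954.69 / 1000
T_d = 209.97 deg C


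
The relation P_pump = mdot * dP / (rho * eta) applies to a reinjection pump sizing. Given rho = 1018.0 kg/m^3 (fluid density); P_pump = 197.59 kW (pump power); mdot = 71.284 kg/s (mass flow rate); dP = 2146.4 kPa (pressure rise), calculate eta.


eta = mdot * dP / (rho * P_pump)
eta = 71.284 * 2146.4 / (1018.0 * 197.59)
eta = 0.76066


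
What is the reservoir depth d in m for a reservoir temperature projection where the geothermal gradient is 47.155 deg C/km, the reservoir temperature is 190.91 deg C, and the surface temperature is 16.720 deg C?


d = (T_res - T_surf) / grad * 1000
d = (190.91 - 16.720) / 47.155 * 1000
d = 3694.0 m


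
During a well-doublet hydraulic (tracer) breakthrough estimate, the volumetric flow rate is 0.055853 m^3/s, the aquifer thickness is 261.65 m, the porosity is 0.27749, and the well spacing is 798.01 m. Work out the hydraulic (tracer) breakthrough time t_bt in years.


t_bt = pi * hr * phi * L^2 / (3 * Qv) / (365.25*86400)
t_bt = pi * 261.65 * 0.27749 * 798.01^2 / (3 * 0.055853) / (365.25*86400)
t_bt = 27.470 years


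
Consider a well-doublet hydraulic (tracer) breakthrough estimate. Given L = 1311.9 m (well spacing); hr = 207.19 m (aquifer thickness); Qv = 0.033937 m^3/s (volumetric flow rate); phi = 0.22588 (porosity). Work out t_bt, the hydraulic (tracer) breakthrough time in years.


t_bt = pi * hr * phi * L^2 / (3 * Qv) / (365.25*86400)
t_bt = pi * 207.19 * 0.22588 * 1311.9^2 / (3 * 0.033937) / (365.25*86400)
t_bt = 78.759 years


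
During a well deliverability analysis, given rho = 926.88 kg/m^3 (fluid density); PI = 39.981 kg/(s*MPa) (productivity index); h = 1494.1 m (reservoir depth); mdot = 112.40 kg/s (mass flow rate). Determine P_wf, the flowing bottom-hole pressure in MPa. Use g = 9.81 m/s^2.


Step 1: P_i = rho*g*h/1e6 = 926.88*9.81*1494.1/1e6 = 13.58539 MPa
Step 2: P_wf = P_i - mdot/PI = 13.58539 - 112.4/39.981 = 10.774 MPa
P_wf = 10.774 MPa


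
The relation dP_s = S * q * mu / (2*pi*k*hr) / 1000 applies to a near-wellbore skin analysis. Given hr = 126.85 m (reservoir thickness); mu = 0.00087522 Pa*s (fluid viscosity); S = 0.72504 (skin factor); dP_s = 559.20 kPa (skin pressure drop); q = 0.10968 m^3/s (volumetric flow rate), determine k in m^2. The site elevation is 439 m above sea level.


k = S*q*mu / (2*pi*dP_s*1000*hr)
k = 0.72504*0.10968*0.00087522 / (2*pi*559.20*1000*126.85)
k = 1.5616e-13 m^2


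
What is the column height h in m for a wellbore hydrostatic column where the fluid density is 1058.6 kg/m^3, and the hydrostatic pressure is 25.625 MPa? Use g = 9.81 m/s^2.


h = P * 1e6 / (g * rho)
h = 25.625 * 1e6 / (9.81 * 1058.6)
h = 2467.5 m


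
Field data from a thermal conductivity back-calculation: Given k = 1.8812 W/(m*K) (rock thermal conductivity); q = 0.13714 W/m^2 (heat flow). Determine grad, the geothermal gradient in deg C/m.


grad = q / k * 1000
grad = 0.13714 / 1.8812 * 1000
grad = 72.90028 deg C/km
Convert: 72.90028 deg C/km * 0.001 = 0.072900 deg C/m
grad = 0.072900 deg C/m


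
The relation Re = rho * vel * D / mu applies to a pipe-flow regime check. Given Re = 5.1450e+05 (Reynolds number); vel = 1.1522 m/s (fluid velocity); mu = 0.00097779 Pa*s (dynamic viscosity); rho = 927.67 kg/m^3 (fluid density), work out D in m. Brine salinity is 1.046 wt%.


D = Re * mu / (rho * vel)
D = 5.1450e+05 * 0.00097779 / (927.67 * 1.1522)
D = 0.47066 m


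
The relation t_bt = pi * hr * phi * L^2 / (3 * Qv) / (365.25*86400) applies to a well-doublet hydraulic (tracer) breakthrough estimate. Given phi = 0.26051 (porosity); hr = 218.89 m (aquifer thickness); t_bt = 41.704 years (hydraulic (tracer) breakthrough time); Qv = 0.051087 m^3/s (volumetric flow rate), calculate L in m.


L = sqrt(t_bt*365.25*86400*3*Qv / (pi*hr*phi))
L = sqrt(41.704*365.25*86400*3*0.051087 / (pi*218.89*0.26051))
L = 1061.1 m


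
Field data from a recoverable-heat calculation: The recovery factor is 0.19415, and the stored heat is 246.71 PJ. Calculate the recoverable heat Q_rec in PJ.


Q_rec = Q_s * RF
Q_rec = 246.71 * 0.19415
Q_rec = 47.899 PJ


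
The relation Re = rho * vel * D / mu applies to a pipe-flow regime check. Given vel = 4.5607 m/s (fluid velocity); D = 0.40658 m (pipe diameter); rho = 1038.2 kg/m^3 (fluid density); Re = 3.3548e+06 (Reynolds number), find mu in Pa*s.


mu = rho * vel * D / Re
mu = 1038.2 * 4.5607 * 0.40658 / 3.3548e+06
mu = 0.00057384 Pa*s


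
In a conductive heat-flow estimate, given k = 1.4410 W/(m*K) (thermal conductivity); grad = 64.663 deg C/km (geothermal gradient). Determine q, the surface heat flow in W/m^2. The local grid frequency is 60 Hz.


q = k * grad / 1000
q = 1.4410 * 64.663 / 1000
q = 0.093179 W/m^2


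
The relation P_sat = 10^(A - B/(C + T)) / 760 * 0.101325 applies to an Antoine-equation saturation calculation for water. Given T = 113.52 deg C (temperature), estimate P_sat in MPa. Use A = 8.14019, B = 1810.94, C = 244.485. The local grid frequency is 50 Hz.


P_sat = 10^(A - B/(C + T)) / 760 * 0.101325
P_sat = 10^(8.14019 - 1810.94/(244.485 + 113.52)) / 760 * 0.101325
P_sat = 0.16094 MPa


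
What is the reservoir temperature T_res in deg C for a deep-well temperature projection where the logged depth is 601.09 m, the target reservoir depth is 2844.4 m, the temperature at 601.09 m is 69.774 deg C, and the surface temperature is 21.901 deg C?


Step 1: grad = (T_d1 - T_surf)/d1 * 1000 = (69.774 - 21.901)/601.09 * 1000 = 79.64365 deg C/km
Step 2: T_res = T_surf + grad*d2/1000 = 21.901 + 79.64365*2844.4/1000 = 248.44 deg C
T_res = 248.44 deg C


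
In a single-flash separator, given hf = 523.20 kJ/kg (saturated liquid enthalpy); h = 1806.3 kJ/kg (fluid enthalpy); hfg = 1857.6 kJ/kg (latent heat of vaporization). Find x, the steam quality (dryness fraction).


x = (h - hf) / hfg
x = (1806.3 - 523.20) / 1857.6
x = 0.69073


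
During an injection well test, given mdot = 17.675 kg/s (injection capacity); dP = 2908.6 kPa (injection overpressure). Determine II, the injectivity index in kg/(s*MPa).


II = mdot * 1000 / dP
II = 17.675 * 1000 / 2908.6
II = 6.0768 kg/(s*MPa)


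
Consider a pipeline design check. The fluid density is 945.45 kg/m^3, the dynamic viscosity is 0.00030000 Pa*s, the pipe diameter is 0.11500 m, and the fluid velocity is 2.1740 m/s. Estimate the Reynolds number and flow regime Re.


Step 1: Re = rho*vel*D/mu = 945.45*2.174*0.115/0.0003 = 7.8791e+05
Step 2: Re = 7.8791e+05 > 4000, so flow is turbulent.
Re = 7.8791e+05 (turbulent)


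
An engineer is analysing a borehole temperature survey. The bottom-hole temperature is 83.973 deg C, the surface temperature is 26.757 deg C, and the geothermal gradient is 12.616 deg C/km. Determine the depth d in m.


d = (T_d - T_surf) / grad * 1000
d = (83.973 - 26.757) / 12.616 * 1000
d = 4535.2 m


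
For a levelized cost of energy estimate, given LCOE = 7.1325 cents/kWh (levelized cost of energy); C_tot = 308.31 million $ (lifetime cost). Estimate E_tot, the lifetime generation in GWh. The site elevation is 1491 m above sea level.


E_tot = C_tot / LCOE * 100
E_tot = 308.31 / 7.1325 * 100
E_tot = 4322.6 GWh


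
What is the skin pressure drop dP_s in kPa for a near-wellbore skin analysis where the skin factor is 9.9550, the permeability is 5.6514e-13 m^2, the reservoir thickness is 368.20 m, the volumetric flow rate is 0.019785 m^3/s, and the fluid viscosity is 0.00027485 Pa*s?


dP_s = S * q * mu / (2*pi*k*hr) / 1000
dP_s = 9.9550 * 0.019785 * 0.00027485 / (2*pi*5.6514e-13*368.20) / 1000
dP_s = 41.405 kPa


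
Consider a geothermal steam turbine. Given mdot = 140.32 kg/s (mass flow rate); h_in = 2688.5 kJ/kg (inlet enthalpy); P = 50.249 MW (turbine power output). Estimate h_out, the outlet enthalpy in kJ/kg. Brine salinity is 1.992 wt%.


h_out = h_in - P * 1000 / mdot
h_out = 2688.5 - 50.249 * 1000 / 140.32
h_out = 2330.4 kJ/kg


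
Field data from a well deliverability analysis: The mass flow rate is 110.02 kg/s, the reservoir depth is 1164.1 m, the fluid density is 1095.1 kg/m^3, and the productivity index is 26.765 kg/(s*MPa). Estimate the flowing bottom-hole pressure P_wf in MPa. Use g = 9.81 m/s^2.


Step 1: P_i = rho*g*h/1e6 = 1095.1*9.81*1164.1/1e6 = 12.50585 MPa
Step 2: P_wf = P_i - mdot/PI = 12.50585 - 110.02/26.765 = 8.3953 MPa
P_wf = 8.3953 MPa


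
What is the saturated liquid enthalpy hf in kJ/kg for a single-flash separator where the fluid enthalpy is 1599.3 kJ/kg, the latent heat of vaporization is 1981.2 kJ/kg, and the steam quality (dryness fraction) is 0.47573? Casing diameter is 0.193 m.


hf = h - x * hfg
hf = 1599.3 - 0.47573 * 1981.2
hf = 656.78 kJ/kg


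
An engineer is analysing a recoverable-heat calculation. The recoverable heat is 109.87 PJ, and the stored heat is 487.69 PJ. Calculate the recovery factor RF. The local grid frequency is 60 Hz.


RF = Q_rec / Q_s
RF = 109.87 / 487.69
RF = 0.22529


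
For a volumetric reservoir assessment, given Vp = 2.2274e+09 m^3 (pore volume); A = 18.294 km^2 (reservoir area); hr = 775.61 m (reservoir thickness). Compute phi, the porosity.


phi = Vp / (A * 1e6 * hr)
phi = 2.2274e+09 / (18.294 * 1e6 * 775.61)
phi = 0.15698


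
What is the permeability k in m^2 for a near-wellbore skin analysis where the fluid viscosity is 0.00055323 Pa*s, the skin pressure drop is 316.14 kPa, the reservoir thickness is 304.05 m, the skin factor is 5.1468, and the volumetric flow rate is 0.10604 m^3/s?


k = S*q*mu / (2*pi*dP_s*1000*hr)
k = 5.1468*0.10604*0.00055323 / (2*pi*316.14*1000*304.05)
k = 4.9993e-13 m^2


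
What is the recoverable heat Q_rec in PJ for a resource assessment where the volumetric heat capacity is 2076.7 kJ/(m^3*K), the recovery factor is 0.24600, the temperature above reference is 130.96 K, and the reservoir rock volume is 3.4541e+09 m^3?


Step 1: Q_s = Vr*rhoc*dT/1e12 = 3.4541e+09*2076.7*130.96/1e12 = 939.3930 PJ
Step 2: Q_rec = Q_s * RF = 939.3930 * 0.246 = 231.09 PJ
Q_rec = 231.09 PJ


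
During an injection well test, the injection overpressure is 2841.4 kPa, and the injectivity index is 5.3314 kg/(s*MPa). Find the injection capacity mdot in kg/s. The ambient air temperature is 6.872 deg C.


mdot = II * dP / 1000
mdot = 5.3314 * 2841.4 / 1000
mdot = 15.149 kg/s


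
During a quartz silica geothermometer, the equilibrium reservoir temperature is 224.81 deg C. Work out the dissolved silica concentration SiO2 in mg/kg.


SiO2 = 10^(5.19 - 1309/(T_eq + 273.15))
SiO2 = 10^(5.19 - 1309/(224.81 + 273.15))
SiO2 = 364.15 mg/kg


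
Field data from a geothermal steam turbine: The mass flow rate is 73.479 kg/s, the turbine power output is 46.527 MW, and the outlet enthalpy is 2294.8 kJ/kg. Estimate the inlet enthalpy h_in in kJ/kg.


h_in = h_out + P * 1000 / mdot
h_in = 2294.8 + 46.527 * 1000 / 73.479
h_in = 2928.0 kJ/kg


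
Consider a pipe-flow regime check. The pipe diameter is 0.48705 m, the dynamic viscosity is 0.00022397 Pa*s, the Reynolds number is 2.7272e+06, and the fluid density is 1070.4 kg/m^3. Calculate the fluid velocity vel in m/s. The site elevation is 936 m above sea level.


vel = Re * mu / (rho * D)
vel = 2.7272e+06 * 0.00022397 / (1070.4 * 0.48705)
vel = 1.1716 m/s


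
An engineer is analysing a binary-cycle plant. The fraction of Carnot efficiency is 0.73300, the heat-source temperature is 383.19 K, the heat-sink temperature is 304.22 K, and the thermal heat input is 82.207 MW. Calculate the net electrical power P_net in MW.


Step 1: eta = (1 - Tc/Th)*f = (1 - 304.22/383.19)*0.733 = 0.1510609
Step 2: P_net = eta * Q_in = 0.1510609 * 82.207 = 12.418 MW
P_net = 12.418 MW


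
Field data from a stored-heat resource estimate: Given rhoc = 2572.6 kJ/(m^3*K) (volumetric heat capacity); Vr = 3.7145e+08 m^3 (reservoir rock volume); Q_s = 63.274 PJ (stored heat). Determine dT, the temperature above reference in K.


dT = Q_s * 1e12 / (Vr * rhoc)
dT = 63.274 * 1e12 / (3.7145e+08 * 2572.6)
dT = 66.214 K


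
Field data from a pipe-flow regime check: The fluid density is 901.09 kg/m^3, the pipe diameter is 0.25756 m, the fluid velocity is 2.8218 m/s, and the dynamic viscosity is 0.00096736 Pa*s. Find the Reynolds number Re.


Re = rho * vel * D / mu
Re = 901.09 * 2.8218 * 0.25756 / 0.00096736
Re = 6.7699e+05


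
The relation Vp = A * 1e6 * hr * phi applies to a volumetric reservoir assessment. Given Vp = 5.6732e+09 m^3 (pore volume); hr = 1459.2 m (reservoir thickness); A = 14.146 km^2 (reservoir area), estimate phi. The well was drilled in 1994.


phi = Vp / (A * 1e6 * hr)
phi = 5.6732e+09 / (14.146 * 1e6 * 1459.2)
phi = 0.27484
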